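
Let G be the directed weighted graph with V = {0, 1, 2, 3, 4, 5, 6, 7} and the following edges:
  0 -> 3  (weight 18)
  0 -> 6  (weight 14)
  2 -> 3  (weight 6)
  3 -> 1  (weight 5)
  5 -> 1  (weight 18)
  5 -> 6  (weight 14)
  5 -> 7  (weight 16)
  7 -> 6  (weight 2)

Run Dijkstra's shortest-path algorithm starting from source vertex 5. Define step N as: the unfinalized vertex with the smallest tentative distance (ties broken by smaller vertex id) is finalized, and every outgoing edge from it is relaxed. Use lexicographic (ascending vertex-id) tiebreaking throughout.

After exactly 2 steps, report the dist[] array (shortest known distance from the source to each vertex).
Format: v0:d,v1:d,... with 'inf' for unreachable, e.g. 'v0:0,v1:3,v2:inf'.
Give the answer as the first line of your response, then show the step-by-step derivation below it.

v0:inf,v1:18,v2:inf,v3:inf,v4:inf,v5:0,v6:14,v7:16

step 1: dist = v0:inf,v1:18,v2:inf,v3:inf,v4:inf,v5:0,v6:14,v7:16
step 2: dist = v0:inf,v1:18,v2:inf,v3:inf,v4:inf,v5:0,v6:14,v7:16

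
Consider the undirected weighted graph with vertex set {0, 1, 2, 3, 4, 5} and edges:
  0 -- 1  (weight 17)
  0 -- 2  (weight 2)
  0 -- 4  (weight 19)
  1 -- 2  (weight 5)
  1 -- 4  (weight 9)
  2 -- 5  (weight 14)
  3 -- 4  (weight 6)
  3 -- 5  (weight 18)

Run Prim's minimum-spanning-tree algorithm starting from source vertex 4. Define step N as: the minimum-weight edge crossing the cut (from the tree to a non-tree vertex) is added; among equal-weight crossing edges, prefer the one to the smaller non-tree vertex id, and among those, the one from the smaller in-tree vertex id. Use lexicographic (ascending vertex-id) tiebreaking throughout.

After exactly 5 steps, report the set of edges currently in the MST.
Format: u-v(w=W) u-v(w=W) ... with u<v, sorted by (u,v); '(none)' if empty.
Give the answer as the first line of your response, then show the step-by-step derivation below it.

0-2(w=2) 1-2(w=5) 1-4(w=9) 2-5(w=14) 3-4(w=6)

step 1: add edge 3-4 (w=6); MST = {3-4(w=6)}
step 2: add edge 1-4 (w=9); MST = {1-4(w=9) 3-4(w=6)}
step 3: add edge 1-2 (w=5); MST = {1-2(w=5) 1-4(w=9) 3-4(w=6)}
step 4: add edge 0-2 (w=2); MST = {0-2(w=2) 1-2(w=5) 1-4(w=9) 3-4(w=6)}
step 5: add edge 2-5 (w=14); MST = {0-2(w=2) 1-2(w=5) 1-4(w=9) 2-5(w=14) 3-4(w=6)}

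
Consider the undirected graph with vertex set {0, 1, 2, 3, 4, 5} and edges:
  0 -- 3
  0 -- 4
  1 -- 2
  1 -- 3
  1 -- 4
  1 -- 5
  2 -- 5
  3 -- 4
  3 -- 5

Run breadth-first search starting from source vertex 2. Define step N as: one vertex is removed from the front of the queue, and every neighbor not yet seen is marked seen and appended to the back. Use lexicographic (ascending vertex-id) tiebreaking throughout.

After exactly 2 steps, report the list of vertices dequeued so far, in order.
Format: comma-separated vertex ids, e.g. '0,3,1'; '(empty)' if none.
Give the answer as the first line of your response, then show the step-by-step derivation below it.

2,1

step 1: dequeue 2; queue=[1,5]; order=2
step 2: dequeue 1; queue=[5,3,4]; order=2,1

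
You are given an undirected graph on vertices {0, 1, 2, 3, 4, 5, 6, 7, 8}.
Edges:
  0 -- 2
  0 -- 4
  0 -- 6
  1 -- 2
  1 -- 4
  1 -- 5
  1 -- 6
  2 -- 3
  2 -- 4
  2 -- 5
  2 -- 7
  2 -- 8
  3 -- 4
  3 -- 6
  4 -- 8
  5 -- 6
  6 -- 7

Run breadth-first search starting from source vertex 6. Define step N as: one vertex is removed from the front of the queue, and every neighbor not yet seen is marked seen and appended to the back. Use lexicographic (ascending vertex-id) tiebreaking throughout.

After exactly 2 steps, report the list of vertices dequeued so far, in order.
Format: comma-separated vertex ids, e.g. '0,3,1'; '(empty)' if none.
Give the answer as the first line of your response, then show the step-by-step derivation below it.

6,0

step 1: dequeue 6; queue=[0,1,3,5,7]; order=6
step 2: dequeue 0; queue=[1,3,5,7,2,4]; order=6,0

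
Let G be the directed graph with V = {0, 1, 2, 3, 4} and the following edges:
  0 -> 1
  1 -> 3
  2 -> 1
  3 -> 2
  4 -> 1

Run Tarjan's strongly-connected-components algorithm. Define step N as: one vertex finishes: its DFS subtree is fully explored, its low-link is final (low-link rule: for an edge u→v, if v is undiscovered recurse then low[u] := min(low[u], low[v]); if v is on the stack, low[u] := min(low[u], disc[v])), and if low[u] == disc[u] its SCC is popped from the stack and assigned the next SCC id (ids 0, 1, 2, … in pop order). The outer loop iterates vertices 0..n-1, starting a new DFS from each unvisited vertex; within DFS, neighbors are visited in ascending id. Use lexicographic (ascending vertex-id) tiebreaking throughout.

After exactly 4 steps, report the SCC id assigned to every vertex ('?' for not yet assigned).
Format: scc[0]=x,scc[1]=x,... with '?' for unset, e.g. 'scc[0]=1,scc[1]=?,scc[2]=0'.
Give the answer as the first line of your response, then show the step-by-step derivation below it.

scc[0]=1,scc[1]=0,scc[2]=0,scc[3]=0,scc[4]=?

step 1: low=(low[0]=0,low[1]=1,low[2]=1,low[3]=2,low[4]=?); scc=(scc[0]=?,scc[1]=?,scc[2]=?,scc[3]=?,scc[4]=?)
step 2: low=(low[0]=0,low[1]=1,low[2]=1,low[3]=1,low[4]=?); scc=(scc[0]=?,scc[1]=?,scc[2]=?,scc[3]=?,scc[4]=?)
step 3: low=(low[0]=0,low[1]=1,low[2]=1,low[3]=1,low[4]=?); scc=(scc[0]=?,scc[1]=0,scc[2]=0,scc[3]=0,scc[4]=?)
step 4: low=(low[0]=0,low[1]=1,low[2]=1,low[3]=1,low[4]=?); scc=(scc[0]=1,scc[1]=0,scc[2]=0,scc[3]=0,scc[4]=?)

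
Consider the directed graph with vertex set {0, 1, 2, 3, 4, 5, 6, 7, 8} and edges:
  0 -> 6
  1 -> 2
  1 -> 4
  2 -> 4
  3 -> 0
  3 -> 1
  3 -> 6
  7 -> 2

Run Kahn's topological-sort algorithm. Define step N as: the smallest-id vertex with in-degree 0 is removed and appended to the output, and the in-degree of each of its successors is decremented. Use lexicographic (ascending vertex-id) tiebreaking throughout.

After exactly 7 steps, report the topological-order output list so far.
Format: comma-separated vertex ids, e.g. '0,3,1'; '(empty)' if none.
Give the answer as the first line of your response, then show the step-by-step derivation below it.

3,0,1,5,6,7,2

step 1: output 3; order=[3]; indeg=(0,0,2,0,2,0,1,0,0)
step 2: output 0; order=[3,0]; indeg=(0,0,2,0,2,0,0,0,0)
step 3: output 1; order=[3,0,1]; indeg=(0,0,1,0,1,0,0,0,0)
step 4: output 5; order=[3,0,1,5]; indeg=(0,0,1,0,1,0,0,0,0)
step 5: output 6; order=[3,0,1,5,6]; indeg=(0,0,1,0,1,0,0,0,0)
step 6: output 7; order=[3,0,1,5,6,7]; indeg=(0,0,0,0,1,0,0,0,0)
step 7: output 2; order=[3,0,1,5,6,7,2]; indeg=(0,0,0,0,0,0,0,0,0)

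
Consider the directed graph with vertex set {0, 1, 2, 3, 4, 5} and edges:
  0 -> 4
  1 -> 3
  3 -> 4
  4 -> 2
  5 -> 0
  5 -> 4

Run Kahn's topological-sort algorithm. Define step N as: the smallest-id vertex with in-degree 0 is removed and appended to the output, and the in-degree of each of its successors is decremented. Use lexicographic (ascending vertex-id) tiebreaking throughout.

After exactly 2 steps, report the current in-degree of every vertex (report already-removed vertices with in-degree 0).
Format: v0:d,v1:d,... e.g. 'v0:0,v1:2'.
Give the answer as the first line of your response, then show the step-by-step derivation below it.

v0:1,v1:0,v2:1,v3:0,v4:2,v5:0

step 1: output 1; order=[1]; indeg=(1,0,1,0,3,0)
step 2: output 3; order=[1,3]; indeg=(1,0,1,0,2,0)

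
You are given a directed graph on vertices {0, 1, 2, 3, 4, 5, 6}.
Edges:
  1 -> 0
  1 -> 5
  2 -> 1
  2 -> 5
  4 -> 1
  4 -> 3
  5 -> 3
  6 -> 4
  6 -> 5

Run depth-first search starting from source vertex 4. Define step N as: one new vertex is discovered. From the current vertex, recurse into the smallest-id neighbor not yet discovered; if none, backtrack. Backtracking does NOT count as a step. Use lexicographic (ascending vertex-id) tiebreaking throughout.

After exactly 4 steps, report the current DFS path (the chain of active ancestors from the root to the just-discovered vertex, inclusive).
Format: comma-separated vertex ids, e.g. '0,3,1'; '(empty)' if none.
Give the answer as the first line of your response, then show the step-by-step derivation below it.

4,1,5

step 1: discover 4; path=4; order=4
step 2: discover 1; path=4>1; order=4,1
step 3: discover 0; path=4>1>0; order=4,1,0
step 4: discover 5; path=4>1>5; order=4,1,0,5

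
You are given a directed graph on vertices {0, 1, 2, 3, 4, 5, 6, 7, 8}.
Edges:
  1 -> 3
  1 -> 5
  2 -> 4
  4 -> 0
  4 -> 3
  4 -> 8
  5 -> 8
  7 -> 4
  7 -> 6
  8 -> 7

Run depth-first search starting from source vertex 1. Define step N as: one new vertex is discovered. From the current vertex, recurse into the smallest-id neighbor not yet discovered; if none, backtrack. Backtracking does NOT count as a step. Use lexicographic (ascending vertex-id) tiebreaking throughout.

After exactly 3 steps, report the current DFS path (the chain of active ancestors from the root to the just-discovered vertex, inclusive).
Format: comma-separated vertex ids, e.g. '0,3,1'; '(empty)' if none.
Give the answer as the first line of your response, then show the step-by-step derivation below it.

1,5

step 1: discover 1; path=1; order=1
step 2: discover 3; path=1>3; order=1,3
step 3: discover 5; path=1>5; order=1,3,5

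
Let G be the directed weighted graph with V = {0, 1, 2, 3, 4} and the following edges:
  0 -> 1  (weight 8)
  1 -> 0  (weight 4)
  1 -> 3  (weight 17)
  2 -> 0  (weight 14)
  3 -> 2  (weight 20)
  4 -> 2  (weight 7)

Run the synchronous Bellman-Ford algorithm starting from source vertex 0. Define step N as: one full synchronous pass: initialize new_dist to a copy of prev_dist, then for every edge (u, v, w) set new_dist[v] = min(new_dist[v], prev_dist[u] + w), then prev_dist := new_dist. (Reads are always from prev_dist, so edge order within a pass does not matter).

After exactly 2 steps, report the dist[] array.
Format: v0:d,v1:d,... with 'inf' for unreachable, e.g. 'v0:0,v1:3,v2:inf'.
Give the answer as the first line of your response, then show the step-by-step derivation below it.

v0:0,v1:8,v2:inf,v3:25,v4:inf

step 1: dist = v0:0,v1:8,v2:inf,v3:inf,v4:inf
step 2: dist = v0:0,v1:8,v2:inf,v3:25,v4:inf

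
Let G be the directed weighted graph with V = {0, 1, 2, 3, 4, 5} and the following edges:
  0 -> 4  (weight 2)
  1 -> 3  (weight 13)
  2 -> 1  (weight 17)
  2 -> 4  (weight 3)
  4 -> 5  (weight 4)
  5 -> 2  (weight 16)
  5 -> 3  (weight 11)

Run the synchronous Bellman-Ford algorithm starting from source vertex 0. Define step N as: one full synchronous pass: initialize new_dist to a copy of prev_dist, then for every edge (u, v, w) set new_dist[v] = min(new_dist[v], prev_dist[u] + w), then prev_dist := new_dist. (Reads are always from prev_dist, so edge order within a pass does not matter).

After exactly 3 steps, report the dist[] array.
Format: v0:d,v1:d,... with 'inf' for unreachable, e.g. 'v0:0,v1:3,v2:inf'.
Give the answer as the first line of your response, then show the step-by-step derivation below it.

v0:0,v1:inf,v2:22,v3:17,v4:2,v5:6

step 1: dist = v0:0,v1:inf,v2:inf,v3:inf,v4:2,v5:inf
step 2: dist = v0:0,v1:inf,v2:inf,v3:inf,v4:2,v5:6
step 3: dist = v0:0,v1:inf,v2:22,v3:17,v4:2,v5:6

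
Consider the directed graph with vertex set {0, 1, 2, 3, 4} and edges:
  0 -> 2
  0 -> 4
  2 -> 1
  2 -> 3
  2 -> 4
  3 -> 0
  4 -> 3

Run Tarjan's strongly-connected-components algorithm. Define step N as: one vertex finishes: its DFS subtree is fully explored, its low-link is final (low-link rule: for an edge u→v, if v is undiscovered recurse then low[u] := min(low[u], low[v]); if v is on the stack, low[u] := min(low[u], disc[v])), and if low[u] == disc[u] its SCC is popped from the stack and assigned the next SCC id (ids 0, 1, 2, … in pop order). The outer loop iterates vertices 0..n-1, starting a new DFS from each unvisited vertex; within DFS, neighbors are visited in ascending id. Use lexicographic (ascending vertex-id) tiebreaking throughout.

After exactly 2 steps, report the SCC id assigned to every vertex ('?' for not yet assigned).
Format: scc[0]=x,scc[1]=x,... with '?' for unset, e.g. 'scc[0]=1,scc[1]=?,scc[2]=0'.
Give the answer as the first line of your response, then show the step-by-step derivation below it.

scc[0]=?,scc[1]=0,scc[2]=?,scc[3]=?,scc[4]=?

step 1: low=(low[0]=0,low[1]=2,low[2]=1,low[3]=?,low[4]=?); scc=(scc[0]=?,scc[1]=0,scc[2]=?,scc[3]=?,scc[4]=?)
step 2: low=(low[0]=0,low[1]=2,low[2]=1,low[3]=0,low[4]=?); scc=(scc[0]=?,scc[1]=0,scc[2]=?,scc[3]=?,scc[4]=?)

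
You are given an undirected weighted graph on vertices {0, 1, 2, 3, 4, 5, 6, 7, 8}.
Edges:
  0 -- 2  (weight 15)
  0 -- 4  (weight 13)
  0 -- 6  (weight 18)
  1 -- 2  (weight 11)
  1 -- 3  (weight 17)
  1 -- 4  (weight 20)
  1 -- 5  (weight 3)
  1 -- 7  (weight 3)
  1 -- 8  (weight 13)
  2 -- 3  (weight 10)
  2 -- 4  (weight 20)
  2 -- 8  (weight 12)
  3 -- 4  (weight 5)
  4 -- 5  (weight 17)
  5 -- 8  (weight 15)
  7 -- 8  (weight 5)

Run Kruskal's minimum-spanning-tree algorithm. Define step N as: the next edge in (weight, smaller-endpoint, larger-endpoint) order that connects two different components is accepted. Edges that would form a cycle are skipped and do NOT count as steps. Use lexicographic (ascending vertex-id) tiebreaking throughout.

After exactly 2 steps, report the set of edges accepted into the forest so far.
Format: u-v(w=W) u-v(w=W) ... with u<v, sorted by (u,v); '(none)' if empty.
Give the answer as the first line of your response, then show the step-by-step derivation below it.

1-5(w=3) 1-7(w=3)

step 1: add edge 1-5 (w=3); MST = {1-5(w=3)}
step 2: add edge 1-7 (w=3); MST = {1-5(w=3) 1-7(w=3)}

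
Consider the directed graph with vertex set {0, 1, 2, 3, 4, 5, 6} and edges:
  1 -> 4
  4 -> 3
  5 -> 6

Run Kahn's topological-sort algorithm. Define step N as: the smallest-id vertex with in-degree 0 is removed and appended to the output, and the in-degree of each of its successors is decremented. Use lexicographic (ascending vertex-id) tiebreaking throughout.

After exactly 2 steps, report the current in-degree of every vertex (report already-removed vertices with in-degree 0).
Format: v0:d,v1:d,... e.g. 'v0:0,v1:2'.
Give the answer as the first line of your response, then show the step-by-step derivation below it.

v0:0,v1:0,v2:0,v3:1,v4:0,v5:0,v6:1

step 1: output 0; order=[0]; indeg=(0,0,0,1,1,0,1)
step 2: output 1; order=[0,1]; indeg=(0,0,0,1,0,0,1)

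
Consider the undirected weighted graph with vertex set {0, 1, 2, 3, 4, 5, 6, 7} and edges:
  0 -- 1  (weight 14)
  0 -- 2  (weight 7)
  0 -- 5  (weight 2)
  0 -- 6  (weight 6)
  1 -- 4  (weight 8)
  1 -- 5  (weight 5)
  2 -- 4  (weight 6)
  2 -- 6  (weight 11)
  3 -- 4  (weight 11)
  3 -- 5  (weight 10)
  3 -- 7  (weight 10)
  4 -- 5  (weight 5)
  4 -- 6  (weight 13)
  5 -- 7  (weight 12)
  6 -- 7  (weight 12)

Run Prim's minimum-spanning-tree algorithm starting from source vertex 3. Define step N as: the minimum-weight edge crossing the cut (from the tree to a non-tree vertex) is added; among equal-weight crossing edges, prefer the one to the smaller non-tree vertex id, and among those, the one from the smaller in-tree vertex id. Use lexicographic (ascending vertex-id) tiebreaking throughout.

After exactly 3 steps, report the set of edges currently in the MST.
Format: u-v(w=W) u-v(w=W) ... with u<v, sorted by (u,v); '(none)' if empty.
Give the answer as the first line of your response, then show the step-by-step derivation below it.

0-5(w=2) 1-5(w=5) 3-5(w=10)

step 1: add edge 3-5 (w=10); MST = {3-5(w=10)}
step 2: add edge 0-5 (w=2); MST = {0-5(w=2) 3-5(w=10)}
step 3: add edge 1-5 (w=5); MST = {0-5(w=2) 1-5(w=5) 3-5(w=10)}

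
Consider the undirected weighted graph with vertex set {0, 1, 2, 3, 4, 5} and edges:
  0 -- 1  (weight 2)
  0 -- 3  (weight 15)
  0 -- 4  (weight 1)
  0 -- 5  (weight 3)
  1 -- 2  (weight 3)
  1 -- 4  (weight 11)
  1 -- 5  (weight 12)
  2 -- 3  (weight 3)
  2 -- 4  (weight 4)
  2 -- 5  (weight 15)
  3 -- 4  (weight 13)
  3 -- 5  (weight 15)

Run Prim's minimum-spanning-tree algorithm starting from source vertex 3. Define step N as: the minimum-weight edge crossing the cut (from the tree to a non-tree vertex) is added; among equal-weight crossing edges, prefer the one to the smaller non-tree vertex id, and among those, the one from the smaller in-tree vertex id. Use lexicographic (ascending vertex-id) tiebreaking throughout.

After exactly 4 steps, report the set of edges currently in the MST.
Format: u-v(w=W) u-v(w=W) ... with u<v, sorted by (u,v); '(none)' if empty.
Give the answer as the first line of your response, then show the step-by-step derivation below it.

0-1(w=2) 0-4(w=1) 1-2(w=3) 2-3(w=3)

step 1: add edge 2-3 (w=3); MST = {2-3(w=3)}
step 2: add edge 1-2 (w=3); MST = {1-2(w=3) 2-3(w=3)}
step 3: add edge 0-1 (w=2); MST = {0-1(w=2) 1-2(w=3) 2-3(w=3)}
step 4: add edge 0-4 (w=1); MST = {0-1(w=2) 0-4(w=1) 1-2(w=3) 2-3(w=3)}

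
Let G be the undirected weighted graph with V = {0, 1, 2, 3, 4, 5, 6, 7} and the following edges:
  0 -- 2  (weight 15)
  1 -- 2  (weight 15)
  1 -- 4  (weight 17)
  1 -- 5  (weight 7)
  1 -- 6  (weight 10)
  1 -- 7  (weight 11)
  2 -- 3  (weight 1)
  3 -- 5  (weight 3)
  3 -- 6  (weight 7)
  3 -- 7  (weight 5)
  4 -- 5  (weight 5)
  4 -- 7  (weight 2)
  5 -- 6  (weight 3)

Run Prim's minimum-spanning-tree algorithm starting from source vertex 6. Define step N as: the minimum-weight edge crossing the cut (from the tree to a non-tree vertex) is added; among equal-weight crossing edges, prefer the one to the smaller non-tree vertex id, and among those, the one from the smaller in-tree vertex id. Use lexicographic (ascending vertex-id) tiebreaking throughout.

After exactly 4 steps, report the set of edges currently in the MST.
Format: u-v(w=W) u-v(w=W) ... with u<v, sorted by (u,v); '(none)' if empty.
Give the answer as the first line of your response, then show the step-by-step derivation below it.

2-3(w=1) 3-5(w=3) 4-5(w=5) 5-6(w=3)

step 1: add edge 5-6 (w=3); MST = {5-6(w=3)}
step 2: add edge 3-5 (w=3); MST = {3-5(w=3) 5-6(w=3)}
step 3: add edge 2-3 (w=1); MST = {2-3(w=1) 3-5(w=3) 5-6(w=3)}
step 4: add edge 4-5 (w=5); MST = {2-3(w=1) 3-5(w=3) 4-5(w=5) 5-6(w=3)}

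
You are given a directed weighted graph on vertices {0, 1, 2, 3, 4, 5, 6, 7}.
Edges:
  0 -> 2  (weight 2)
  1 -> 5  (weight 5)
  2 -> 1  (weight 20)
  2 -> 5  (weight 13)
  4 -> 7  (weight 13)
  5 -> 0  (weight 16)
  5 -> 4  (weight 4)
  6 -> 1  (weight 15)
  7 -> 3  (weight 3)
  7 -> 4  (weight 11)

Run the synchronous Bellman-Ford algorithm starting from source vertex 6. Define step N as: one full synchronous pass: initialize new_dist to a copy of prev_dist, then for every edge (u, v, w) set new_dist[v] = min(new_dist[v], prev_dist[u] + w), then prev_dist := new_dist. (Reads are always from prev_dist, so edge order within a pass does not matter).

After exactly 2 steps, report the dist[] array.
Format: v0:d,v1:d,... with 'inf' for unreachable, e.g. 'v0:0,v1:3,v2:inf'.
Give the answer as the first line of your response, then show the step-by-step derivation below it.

v0:inf,v1:15,v2:inf,v3:inf,v4:inf,v5:20,v6:0,v7:inf

step 1: dist = v0:inf,v1:15,v2:inf,v3:inf,v4:inf,v5:inf,v6:0,v7:inf
step 2: dist = v0:inf,v1:15,v2:inf,v3:inf,v4:inf,v5:20,v6:0,v7:inf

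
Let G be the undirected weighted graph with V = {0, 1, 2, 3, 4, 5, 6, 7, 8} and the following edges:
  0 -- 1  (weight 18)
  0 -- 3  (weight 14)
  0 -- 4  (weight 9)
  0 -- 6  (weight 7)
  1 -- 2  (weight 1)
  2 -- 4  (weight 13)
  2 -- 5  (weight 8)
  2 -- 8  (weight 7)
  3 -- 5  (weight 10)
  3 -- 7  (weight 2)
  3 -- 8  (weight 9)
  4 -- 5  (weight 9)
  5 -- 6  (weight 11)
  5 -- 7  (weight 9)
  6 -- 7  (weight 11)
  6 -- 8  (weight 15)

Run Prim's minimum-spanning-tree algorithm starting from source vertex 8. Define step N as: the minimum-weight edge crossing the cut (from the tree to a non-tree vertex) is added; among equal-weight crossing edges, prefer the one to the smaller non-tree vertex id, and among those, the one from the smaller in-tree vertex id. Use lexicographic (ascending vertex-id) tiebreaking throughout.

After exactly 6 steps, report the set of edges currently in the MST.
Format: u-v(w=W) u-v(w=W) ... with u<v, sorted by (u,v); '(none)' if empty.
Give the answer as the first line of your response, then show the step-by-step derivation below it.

1-2(w=1) 2-5(w=8) 2-8(w=7) 3-7(w=2) 3-8(w=9) 4-5(w=9)

step 1: add edge 2-8 (w=7); MST = {2-8(w=7)}
step 2: add edge 1-2 (w=1); MST = {1-2(w=1) 2-8(w=7)}
step 3: add edge 2-5 (w=8); MST = {1-2(w=1) 2-5(w=8) 2-8(w=7)}
step 4: add edge 3-8 (w=9); MST = {1-2(w=1) 2-5(w=8) 2-8(w=7) 3-8(w=9)}
step 5: add edge 3-7 (w=2); MST = {1-2(w=1) 2-5(w=8) 2-8(w=7) 3-7(w=2) 3-8(w=9)}
step 6: add edge 4-5 (w=9); MST = {1-2(w=1) 2-5(w=8) 2-8(w=7) 3-7(w=2) 3-8(w=9) 4-5(w=9)}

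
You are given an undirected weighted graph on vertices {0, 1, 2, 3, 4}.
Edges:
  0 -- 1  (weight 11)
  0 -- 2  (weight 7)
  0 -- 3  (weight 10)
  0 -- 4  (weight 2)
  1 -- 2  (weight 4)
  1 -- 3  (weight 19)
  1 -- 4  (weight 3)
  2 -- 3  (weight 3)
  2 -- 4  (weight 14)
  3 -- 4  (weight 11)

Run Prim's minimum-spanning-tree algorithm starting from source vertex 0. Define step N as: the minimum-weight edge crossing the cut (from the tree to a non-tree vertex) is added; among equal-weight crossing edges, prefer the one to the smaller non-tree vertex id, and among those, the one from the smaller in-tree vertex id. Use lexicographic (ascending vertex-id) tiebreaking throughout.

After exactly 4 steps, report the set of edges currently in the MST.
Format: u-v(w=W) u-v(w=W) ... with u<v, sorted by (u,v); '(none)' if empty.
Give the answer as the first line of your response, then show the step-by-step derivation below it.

0-4(w=2) 1-2(w=4) 1-4(w=3) 2-3(w=3)

step 1: add edge 0-4 (w=2); MST = {0-4(w=2)}
step 2: add edge 1-4 (w=3); MST = {0-4(w=2) 1-4(w=3)}
step 3: add edge 1-2 (w=4); MST = {0-4(w=2) 1-2(w=4) 1-4(w=3)}
step 4: add edge 2-3 (w=3); MST = {0-4(w=2) 1-2(w=4) 1-4(w=3) 2-3(w=3)}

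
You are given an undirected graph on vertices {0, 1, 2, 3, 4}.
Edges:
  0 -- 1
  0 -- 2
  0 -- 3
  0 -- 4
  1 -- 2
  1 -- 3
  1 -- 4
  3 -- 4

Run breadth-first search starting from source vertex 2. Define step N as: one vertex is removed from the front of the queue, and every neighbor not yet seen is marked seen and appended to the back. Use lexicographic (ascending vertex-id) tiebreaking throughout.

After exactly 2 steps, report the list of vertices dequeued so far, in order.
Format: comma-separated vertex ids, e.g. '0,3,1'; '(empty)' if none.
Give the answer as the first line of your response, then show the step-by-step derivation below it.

2,0

step 1: dequeue 2; queue=[0,1]; order=2
step 2: dequeue 0; queue=[1,3,4]; order=2,0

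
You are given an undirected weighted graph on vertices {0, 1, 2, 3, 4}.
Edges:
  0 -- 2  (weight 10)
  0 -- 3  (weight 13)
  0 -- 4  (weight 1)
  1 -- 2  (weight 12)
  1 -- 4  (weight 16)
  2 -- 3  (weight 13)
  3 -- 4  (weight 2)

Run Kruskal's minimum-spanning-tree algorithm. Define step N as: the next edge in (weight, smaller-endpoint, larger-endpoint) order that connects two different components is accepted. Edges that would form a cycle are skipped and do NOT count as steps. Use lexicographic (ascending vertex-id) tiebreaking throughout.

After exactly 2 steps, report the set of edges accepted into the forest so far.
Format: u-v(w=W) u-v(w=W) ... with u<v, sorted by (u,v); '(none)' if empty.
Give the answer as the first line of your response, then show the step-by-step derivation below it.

0-4(w=1) 3-4(w=2)

step 1: add edge 0-4 (w=1); MST = {0-4(w=1)}
step 2: add edge 3-4 (w=2); MST = {0-4(w=1) 3-4(w=2)}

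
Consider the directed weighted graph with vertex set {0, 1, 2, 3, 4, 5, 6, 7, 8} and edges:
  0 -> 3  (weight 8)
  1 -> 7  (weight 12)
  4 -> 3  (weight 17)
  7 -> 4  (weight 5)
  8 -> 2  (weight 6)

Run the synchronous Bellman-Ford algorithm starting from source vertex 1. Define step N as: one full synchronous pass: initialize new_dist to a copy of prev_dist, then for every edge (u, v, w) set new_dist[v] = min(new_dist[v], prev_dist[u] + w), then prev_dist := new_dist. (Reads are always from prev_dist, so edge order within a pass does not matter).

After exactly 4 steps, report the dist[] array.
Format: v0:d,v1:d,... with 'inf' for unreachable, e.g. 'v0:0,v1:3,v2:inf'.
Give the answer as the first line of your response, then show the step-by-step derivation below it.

v0:inf,v1:0,v2:inf,v3:34,v4:17,v5:inf,v6:inf,v7:12,v8:inf

step 1: dist = v0:inf,v1:0,v2:inf,v3:inf,v4:inf,v5:inf,v6:inf,v7:12,v8:inf
step 2: dist = v0:inf,v1:0,v2:inf,v3:inf,v4:17,v5:inf,v6:inf,v7:12,v8:inf
step 3: dist = v0:inf,v1:0,v2:inf,v3:34,v4:17,v5:inf,v6:inf,v7:12,v8:inf
step 4: dist = v0:inf,v1:0,v2:inf,v3:34,v4:17,v5:inf,v6:inf,v7:12,v8:inf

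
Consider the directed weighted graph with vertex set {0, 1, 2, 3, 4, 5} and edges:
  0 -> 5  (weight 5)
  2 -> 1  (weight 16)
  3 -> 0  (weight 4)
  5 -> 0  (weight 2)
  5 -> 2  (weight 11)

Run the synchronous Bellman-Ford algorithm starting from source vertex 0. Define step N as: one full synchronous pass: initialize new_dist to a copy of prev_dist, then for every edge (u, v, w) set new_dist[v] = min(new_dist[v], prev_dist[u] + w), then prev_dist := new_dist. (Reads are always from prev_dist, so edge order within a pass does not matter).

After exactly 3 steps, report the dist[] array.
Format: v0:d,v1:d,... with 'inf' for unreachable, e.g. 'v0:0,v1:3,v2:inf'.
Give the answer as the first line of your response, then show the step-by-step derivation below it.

v0:0,v1:32,v2:16,v3:inf,v4:inf,v5:5

step 1: dist = v0:0,v1:inf,v2:inf,v3:inf,v4:inf,v5:5
step 2: dist = v0:0,v1:inf,v2:16,v3:inf,v4:inf,v5:5
step 3: dist = v0:0,v1:32,v2:16,v3:inf,v4:inf,v5:5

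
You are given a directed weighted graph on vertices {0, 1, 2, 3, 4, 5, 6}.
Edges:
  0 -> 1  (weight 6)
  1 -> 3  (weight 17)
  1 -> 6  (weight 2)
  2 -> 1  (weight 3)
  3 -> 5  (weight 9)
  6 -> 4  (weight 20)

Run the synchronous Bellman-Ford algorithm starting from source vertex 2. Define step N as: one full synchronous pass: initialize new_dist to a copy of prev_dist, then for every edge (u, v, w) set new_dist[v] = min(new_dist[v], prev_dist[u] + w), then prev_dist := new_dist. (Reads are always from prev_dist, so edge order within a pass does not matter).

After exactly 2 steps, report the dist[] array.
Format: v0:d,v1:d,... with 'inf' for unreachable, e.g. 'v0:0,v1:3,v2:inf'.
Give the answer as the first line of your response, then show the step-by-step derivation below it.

v0:inf,v1:3,v2:0,v3:20,v4:inf,v5:inf,v6:5

step 1: dist = v0:inf,v1:3,v2:0,v3:inf,v4:inf,v5:inf,v6:inf
step 2: dist = v0:inf,v1:3,v2:0,v3:20,v4:inf,v5:inf,v6:5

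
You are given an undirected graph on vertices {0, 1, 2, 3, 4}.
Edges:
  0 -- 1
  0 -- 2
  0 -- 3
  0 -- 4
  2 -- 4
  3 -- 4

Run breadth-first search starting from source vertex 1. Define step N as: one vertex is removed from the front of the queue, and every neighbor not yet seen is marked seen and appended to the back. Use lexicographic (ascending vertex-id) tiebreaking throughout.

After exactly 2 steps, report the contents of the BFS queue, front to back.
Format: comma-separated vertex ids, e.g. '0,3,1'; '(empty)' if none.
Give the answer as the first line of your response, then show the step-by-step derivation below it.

2,3,4

step 1: dequeue 1; queue=[0]; order=1
step 2: dequeue 0; queue=[2,3,4]; order=1,0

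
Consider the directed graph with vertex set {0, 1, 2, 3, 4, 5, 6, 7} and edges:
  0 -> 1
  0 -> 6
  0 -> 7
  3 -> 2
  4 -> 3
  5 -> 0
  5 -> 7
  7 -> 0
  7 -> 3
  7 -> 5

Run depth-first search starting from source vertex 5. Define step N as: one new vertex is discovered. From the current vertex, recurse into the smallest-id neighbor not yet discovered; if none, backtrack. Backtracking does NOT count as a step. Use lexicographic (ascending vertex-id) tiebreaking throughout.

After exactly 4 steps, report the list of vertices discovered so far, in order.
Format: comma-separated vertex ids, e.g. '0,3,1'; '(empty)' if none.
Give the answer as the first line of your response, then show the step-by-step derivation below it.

5,0,1,6

step 1: discover 5; path=5; order=5
step 2: discover 0; path=5>0; order=5,0
step 3: discover 1; path=5>0>1; order=5,0,1
step 4: discover 6; path=5>0>6; order=5,0,1,6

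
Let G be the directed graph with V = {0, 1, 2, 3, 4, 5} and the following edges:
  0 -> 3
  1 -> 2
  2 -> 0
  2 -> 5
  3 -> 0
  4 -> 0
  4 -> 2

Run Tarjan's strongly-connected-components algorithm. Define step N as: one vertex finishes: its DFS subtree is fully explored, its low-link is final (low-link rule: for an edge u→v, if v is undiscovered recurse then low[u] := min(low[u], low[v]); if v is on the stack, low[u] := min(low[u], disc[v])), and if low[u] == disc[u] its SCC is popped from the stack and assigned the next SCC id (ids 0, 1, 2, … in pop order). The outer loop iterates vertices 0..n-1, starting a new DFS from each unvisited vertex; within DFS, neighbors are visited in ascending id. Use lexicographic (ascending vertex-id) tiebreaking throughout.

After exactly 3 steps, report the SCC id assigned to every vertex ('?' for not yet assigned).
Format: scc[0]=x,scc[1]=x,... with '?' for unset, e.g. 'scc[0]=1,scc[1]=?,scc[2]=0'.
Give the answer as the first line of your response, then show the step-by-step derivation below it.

scc[0]=0,scc[1]=?,scc[2]=?,scc[3]=0,scc[4]=?,scc[5]=1

step 1: low=(low[0]=0,low[1]=?,low[2]=?,low[3]=0,low[4]=?,low[5]=?); scc=(scc[0]=?,scc[1]=?,scc[2]=?,scc[3]=?,scc[4]=?,scc[5]=?)
step 2: low=(low[0]=0,low[1]=?,low[2]=?,low[3]=0,low[4]=?,low[5]=?); scc=(scc[0]=0,scc[1]=?,scc[2]=?,scc[3]=0,scc[4]=?,scc[5]=?)
step 3: low=(low[0]=0,low[1]=2,low[2]=3,low[3]=0,low[4]=?,low[5]=4); scc=(scc[0]=0,scc[1]=?,scc[2]=?,scc[3]=0,scc[4]=?,scc[5]=1)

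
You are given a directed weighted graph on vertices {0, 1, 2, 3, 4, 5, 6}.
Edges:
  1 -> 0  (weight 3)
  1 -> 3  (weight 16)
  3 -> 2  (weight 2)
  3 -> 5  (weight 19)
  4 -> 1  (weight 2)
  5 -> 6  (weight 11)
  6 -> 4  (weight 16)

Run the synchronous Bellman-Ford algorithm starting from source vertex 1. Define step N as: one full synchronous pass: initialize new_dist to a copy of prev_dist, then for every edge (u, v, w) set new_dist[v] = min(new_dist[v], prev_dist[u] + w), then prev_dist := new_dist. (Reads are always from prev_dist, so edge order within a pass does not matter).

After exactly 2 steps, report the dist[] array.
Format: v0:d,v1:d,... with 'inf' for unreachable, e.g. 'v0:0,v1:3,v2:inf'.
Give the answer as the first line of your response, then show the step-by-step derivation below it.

v0:3,v1:0,v2:18,v3:16,v4:inf,v5:35,v6:inf

step 1: dist = v0:3,v1:0,v2:inf,v3:16,v4:inf,v5:inf,v6:inf
step 2: dist = v0:3,v1:0,v2:18,v3:16,v4:inf,v5:35,v6:inf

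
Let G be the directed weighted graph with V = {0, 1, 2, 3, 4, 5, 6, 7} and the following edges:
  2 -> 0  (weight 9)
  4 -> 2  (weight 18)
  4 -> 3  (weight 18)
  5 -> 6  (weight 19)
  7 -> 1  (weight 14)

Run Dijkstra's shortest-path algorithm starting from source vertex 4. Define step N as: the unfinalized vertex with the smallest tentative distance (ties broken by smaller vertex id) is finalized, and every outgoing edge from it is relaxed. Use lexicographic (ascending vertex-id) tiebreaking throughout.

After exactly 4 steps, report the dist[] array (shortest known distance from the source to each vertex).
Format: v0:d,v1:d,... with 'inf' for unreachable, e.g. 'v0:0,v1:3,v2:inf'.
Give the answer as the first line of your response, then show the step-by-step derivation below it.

v0:27,v1:inf,v2:18,v3:18,v4:0,v5:inf,v6:inf,v7:inf

step 1: dist = v0:inf,v1:inf,v2:18,v3:18,v4:0,v5:inf,v6:inf,v7:inf
step 2: dist = v0:27,v1:inf,v2:18,v3:18,v4:0,v5:inf,v6:inf,v7:inf
step 3: dist = v0:27,v1:inf,v2:18,v3:18,v4:0,v5:inf,v6:inf,v7:inf
step 4: dist = v0:27,v1:inf,v2:18,v3:18,v4:0,v5:inf,v6:inf,v7:inf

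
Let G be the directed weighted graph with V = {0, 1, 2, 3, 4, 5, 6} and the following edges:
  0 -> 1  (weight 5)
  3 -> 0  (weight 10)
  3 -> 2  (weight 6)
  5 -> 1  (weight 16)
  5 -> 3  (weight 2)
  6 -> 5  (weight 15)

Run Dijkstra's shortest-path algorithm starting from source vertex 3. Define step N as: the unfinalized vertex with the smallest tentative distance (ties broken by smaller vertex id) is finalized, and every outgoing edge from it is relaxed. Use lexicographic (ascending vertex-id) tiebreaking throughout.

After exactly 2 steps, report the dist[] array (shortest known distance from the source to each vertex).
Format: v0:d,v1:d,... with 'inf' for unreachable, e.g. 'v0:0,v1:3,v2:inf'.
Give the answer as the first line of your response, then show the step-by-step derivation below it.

v0:10,v1:inf,v2:6,v3:0,v4:inf,v5:inf,v6:inf

step 1: dist = v0:10,v1:inf,v2:6,v3:0,v4:inf,v5:inf,v6:inf
step 2: dist = v0:10,v1:inf,v2:6,v3:0,v4:inf,v5:inf,v6:inf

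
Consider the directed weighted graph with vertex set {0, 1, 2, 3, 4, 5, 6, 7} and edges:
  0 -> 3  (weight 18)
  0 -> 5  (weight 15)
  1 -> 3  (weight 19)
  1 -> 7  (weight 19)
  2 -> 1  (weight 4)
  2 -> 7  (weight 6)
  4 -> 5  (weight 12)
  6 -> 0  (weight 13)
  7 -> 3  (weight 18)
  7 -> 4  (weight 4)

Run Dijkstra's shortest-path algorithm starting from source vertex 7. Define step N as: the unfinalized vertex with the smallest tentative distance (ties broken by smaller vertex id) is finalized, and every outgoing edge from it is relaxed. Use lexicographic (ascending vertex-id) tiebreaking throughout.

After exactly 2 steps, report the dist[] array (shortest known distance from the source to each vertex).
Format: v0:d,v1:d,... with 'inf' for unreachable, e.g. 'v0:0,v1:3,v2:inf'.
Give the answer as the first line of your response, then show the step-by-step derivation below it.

v0:inf,v1:inf,v2:inf,v3:18,v4:4,v5:16,v6:inf,v7:0

step 1: dist = v0:inf,v1:inf,v2:inf,v3:18,v4:4,v5:inf,v6:inf,v7:0
step 2: dist = v0:inf,v1:inf,v2:inf,v3:18,v4:4,v5:16,v6:inf,v7:0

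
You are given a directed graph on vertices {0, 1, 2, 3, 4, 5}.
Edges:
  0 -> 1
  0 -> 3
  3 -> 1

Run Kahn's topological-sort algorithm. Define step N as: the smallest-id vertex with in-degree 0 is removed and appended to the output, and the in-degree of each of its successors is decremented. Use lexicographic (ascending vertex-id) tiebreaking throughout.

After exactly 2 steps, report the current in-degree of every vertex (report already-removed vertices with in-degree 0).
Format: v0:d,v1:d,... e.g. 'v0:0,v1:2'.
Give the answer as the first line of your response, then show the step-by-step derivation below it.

v0:0,v1:1,v2:0,v3:0,v4:0,v5:0

step 1: output 0; order=[0]; indeg=(0,1,0,0,0,0)
step 2: output 2; order=[0,2]; indeg=(0,1,0,0,0,0)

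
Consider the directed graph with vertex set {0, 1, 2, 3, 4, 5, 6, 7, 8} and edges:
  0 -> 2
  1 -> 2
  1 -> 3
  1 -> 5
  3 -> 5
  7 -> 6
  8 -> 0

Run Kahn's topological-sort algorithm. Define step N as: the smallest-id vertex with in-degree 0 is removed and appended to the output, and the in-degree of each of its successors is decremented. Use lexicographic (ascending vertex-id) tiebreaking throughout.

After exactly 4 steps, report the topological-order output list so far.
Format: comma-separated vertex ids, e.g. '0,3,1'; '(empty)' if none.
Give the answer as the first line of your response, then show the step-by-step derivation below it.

1,3,4,5

step 1: output 1; order=[1]; indeg=(1,0,1,0,0,1,1,0,0)
step 2: output 3; order=[1,3]; indeg=(1,0,1,0,0,0,1,0,0)
step 3: output 4; order=[1,3,4]; indeg=(1,0,1,0,0,0,1,0,0)
step 4: output 5; order=[1,3,4,5]; indeg=(1,0,1,0,0,0,1,0,0)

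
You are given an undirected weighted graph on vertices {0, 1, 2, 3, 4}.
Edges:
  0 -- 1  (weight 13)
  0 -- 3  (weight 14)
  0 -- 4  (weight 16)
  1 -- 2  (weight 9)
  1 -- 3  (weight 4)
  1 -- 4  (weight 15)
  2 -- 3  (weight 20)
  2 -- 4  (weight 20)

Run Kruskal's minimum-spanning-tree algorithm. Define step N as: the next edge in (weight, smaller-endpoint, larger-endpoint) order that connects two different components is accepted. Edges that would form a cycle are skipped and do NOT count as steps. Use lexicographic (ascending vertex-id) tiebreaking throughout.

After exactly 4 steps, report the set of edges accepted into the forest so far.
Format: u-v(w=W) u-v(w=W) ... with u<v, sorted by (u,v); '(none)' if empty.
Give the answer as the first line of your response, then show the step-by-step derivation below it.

0-1(w=13) 1-2(w=9) 1-3(w=4) 1-4(w=15)

step 1: add edge 1-3 (w=4); MST = {1-3(w=4)}
step 2: add edge 1-2 (w=9); MST = {1-2(w=9) 1-3(w=4)}
step 3: add edge 0-1 (w=13); MST = {0-1(w=13) 1-2(w=9) 1-3(w=4)}
step 4: add edge 1-4 (w=15); MST = {0-1(w=13) 1-2(w=9) 1-3(w=4) 1-4(w=15)}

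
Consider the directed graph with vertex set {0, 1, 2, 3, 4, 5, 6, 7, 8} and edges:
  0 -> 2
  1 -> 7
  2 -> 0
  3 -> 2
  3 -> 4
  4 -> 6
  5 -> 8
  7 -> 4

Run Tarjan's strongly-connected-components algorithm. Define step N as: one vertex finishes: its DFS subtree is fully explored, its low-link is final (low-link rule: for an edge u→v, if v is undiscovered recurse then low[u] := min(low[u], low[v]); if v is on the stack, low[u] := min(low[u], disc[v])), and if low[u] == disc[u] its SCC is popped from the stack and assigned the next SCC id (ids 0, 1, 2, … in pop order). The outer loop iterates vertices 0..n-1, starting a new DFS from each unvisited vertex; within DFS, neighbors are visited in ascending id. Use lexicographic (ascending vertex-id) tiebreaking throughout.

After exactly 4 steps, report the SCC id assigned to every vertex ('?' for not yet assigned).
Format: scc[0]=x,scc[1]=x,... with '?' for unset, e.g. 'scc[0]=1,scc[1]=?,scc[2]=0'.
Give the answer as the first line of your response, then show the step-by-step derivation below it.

scc[0]=0,scc[1]=?,scc[2]=0,scc[3]=?,scc[4]=2,scc[5]=?,scc[6]=1,scc[7]=?,scc[8]=?

step 1: low=(low[0]=0,low[1]=?,low[2]=0,low[3]=?,low[4]=?,low[5]=?,low[6]=?,low[7]=?,low[8]=?); scc=(scc[0]=?,scc[1]=?,scc[2]=?,scc[3]=?,scc[4]=?,scc[5]=?,scc[6]=?,scc[7]=?,scc[8]=?)
step 2: low=(low[0]=0,low[1]=?,low[2]=0,low[3]=?,low[4]=?,low[5]=?,low[6]=?,low[7]=?,low[8]=?); scc=(scc[0]=0,scc[1]=?,scc[2]=0,scc[3]=?,scc[4]=?,scc[5]=?,scc[6]=?,scc[7]=?,scc[8]=?)
step 3: low=(low[0]=0,low[1]=2,low[2]=0,low[3]=?,low[4]=4,low[5]=?,low[6]=5,low[7]=3,low[8]=?); scc=(scc[0]=0,scc[1]=?,scc[2]=0,scc[3]=?,scc[4]=?,scc[5]=?,scc[6]=1,scc[7]=?,scc[8]=?)
step 4: low=(low[0]=0,low[1]=2,low[2]=0,low[3]=?,low[4]=4,low[5]=?,low[6]=5,low[7]=3,low[8]=?); scc=(scc[0]=0,scc[1]=?,scc[2]=0,scc[3]=?,scc[4]=2,scc[5]=?,scc[6]=1,scc[7]=?,scc[8]=?)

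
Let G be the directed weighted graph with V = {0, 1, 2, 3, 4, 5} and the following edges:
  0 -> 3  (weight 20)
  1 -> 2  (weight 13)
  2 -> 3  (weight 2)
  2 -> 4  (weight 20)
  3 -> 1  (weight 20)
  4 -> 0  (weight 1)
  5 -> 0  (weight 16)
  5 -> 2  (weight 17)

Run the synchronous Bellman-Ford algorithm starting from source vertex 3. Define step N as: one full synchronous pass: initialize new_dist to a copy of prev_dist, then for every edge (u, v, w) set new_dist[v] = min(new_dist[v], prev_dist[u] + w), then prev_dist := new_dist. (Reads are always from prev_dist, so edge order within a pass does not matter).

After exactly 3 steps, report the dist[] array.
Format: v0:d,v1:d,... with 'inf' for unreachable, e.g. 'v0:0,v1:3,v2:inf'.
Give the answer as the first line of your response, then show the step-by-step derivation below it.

v0:inf,v1:20,v2:33,v3:0,v4:53,v5:inf

step 1: dist = v0:inf,v1:20,v2:inf,v3:0,v4:inf,v5:inf
step 2: dist = v0:inf,v1:20,v2:33,v3:0,v4:inf,v5:inf
step 3: dist = v0:inf,v1:20,v2:33,v3:0,v4:53,v5:inf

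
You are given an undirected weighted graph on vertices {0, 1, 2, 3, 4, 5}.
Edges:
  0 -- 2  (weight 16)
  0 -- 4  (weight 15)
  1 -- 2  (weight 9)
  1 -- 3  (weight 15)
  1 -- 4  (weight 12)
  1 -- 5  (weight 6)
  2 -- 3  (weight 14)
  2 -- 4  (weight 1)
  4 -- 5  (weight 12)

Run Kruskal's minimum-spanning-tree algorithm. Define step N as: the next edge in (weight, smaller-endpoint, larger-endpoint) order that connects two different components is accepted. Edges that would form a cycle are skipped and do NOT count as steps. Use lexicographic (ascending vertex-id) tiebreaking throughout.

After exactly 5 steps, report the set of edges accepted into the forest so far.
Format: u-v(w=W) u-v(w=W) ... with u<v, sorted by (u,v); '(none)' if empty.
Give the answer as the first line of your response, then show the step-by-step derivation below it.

0-4(w=15) 1-2(w=9) 1-5(w=6) 2-3(w=14) 2-4(w=1)

step 1: add edge 2-4 (w=1); MST = {2-4(w=1)}
step 2: add edge 1-5 (w=6); MST = {1-5(w=6) 2-4(w=1)}
step 3: add edge 1-2 (w=9); MST = {1-2(w=9) 1-5(w=6) 2-4(w=1)}
step 4: add edge 2-3 (w=14); MST = {1-2(w=9) 1-5(w=6) 2-3(w=14) 2-4(w=1)}
step 5: add edge 0-4 (w=15); MST = {0-4(w=15) 1-2(w=9) 1-5(w=6) 2-3(w=14) 2-4(w=1)}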